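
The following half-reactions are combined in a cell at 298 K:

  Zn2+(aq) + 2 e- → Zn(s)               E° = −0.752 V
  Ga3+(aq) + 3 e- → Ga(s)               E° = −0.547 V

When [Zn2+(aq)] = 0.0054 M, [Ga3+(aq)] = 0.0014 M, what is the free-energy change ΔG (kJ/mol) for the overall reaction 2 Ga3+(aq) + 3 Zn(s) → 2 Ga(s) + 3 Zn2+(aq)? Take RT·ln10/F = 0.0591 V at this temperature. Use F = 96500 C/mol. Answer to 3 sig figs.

−125 kJ/mol

With Ga³⁺/Ga reduced at the cathode, E°cell = −0.547 − (−0.752) = +0.205 V and n = 6.
Here Q = [Zn2+(aq)]^3 / [Ga3+(aq)]^2 = 0.0803 (log Q = −1.095), giving E = +0.205 − (0.0591/6)·(−1.095) = +0.2158 V.
Then ΔG = −nFE = −6 × 96500 × +0.2158 J/mol = −125 kJ/mol.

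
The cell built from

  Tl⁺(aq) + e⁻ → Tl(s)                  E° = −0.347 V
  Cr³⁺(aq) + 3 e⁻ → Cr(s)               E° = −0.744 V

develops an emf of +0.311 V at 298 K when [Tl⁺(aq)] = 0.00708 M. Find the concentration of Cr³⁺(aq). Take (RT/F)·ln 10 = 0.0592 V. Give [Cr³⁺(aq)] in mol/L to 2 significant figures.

Tl⁺/Tl is the cathode (higher E°); E°cell = −0.347 − (−0.744) = +0.397 V with n = 3.
Rearranging E = E° − (0.0592/n)·log Q gives log Q = 3(+0.397 − (+0.311))/0.0592 = 4.358.
For 3 Tl⁺(aq) + Cr(s) → 3 Tl(s) + Cr³⁺(aq), the reaction quotient is Q = [Cr³⁺(aq)] / [Tl⁺(aq)]^3.
Solving for the unknown gives log [Cr³⁺(aq)] = −2.092, so [Cr³⁺(aq)] ≈ 0.0081 M.

0.0081 M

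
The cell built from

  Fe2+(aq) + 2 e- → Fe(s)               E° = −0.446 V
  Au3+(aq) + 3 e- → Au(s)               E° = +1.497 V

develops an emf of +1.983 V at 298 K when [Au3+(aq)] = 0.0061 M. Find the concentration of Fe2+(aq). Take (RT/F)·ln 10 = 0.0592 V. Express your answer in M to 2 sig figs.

0.0015 M

Au³⁺/Au is the cathode (higher E°); E°cell = +1.497 − (−0.446) = +1.943 V with n = 6.
From the Nernst equation, log Q = n(E° − E)/0.0592 = 6·(+1.943 − (+1.983))/0.0592 = −4.054.
For 2 Au3+(aq) + 3 Fe(s) → 2 Au(s) + 3 Fe2+(aq), the reaction quotient is Q = [Fe2+(aq)]^3 / [Au3+(aq)]^2.
Solving for the unknown gives log [Fe2+(aq)] = −2.828, so [Fe2+(aq)] ≈ 0.0015 M.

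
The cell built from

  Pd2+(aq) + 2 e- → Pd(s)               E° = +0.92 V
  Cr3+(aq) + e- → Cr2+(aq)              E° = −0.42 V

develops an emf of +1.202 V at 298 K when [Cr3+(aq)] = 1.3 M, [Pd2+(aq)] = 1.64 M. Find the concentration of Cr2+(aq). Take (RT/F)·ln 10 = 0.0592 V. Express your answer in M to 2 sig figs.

Pd²⁺/Pd is the cathode (higher E°); E°cell = +0.92 − (−0.42) = +1.34 V with n = 2.
From the Nernst equation, log Q = n(E° − E)/0.0592 = 2·(+1.34 − (+1.202))/0.0592 = 4.662.
The balanced reaction is Pd2+(aq) + 2 Cr2+(aq) → Pd(s) + 2 Cr3+(aq), so Q = [Cr3+(aq)]^2 / ([Pd2+(aq)]·[Cr2+(aq)]^2).
Solving for the unknown gives log [Cr2+(aq)] = −2.324, so [Cr2+(aq)] ≈ 0.0047 M.

0.0047 M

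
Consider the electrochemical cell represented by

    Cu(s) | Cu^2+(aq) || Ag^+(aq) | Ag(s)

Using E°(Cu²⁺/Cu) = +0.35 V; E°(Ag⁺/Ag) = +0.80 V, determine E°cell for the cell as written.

+0.45 V

By convention the left-hand electrode in cell notation is the anode (oxidation) and the right-hand electrode is the cathode (reduction).
E°cell = E°(right) − E°(left) = +0.80 − (+0.35) = +0.45 V.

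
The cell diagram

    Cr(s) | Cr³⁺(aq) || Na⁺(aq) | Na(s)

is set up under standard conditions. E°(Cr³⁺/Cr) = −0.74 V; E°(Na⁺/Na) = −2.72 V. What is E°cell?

By convention the left-hand electrode in cell notation is the anode (oxidation) and the right-hand electrode is the cathode (reduction).
E°cell = E°(right) − E°(left) = −2.72 − (−0.74) = −1.98 V.
The negative sign shows that, as written, the cell would require an external voltage to drive the reaction.

−1.98 V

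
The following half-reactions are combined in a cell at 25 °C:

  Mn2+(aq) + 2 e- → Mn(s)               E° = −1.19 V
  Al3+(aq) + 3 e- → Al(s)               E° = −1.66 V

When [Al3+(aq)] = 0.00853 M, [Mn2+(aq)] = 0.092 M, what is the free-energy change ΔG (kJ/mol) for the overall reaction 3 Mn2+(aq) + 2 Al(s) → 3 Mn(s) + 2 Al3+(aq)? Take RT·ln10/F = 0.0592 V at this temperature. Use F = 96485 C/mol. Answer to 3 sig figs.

−278 kJ/mol

E°cell = −1.19 − (−1.66) = +0.47 V; the balanced reaction transfers n = 6 electrons.
Q = [Al3+(aq)]^2 / [Mn2+(aq)]^3 = 0.0934, so log Q = −1.029 and E = +0.47 − (0.0592/6)(−1.029) = +0.4802 V.
Then ΔG = −nFE = −6 × 96485 × +0.4802 J/mol = −278 kJ/mol.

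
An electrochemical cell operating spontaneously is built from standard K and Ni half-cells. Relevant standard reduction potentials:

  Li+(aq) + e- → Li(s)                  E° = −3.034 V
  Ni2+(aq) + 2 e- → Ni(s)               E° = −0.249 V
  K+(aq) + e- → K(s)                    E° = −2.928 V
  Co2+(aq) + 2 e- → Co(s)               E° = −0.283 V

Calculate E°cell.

Of the two couples in this cell, the one with the more positive reduction potential is reduced at the cathode: here that is Ni²⁺/Ni (−0.249 V); K⁺/K (−2.928 V) is the anode.
E°cell = E°(cathode) − E°(anode) = −0.249 − (−2.928) = +2.679 V.

+2.679 V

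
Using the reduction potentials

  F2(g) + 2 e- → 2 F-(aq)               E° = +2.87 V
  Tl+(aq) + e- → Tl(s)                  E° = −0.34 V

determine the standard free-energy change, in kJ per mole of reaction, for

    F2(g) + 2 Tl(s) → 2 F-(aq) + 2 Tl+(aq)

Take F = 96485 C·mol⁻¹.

In the reaction as written F2(g) is reduced, so the F₂/F⁻ couple is the cathode and Tl⁺/Tl is the anode.
E°cell = +2.87 − (−0.34) = +3.21 V; balancing electrons gives n = 2.
ΔG° = −nFE°cell = −(2)(96485)(+3.21) J/mol = −619 kJ/mol.

−619 kJ/mol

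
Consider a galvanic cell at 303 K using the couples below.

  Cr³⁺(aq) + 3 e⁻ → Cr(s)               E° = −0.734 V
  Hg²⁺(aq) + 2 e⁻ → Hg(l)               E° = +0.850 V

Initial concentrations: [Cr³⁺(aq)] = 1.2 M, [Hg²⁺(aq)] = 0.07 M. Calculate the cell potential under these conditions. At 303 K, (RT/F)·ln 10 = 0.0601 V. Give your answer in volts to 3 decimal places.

+1.548 V

The Hg²⁺/Hg couple has the more positive E°, so it is the cathode; Cr³⁺/Cr is the anode.
E°cell = E°cat − E°an = +0.850 − (−0.734) = +1.584 V; n = 6.
For the overall reaction 3 Hg²⁺(aq) + 2 Cr(s) → 3 Hg(l) + 2 Cr³⁺(aq), Q = [Cr³⁺(aq)]^2 / [Hg²⁺(aq)]^3 = 4.2×10^3, giving log Q = 3.623.
Applying E = E° − (RT ln10/nF)·log Q gives +1.584 − (0.0601/6)(3.623) = +1.548 V.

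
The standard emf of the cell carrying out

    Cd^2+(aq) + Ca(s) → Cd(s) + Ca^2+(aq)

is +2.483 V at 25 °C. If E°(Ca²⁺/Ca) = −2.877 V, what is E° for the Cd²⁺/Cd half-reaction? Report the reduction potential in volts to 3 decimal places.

In the reaction as written the Cd²⁺/Cd couple is reduced (cathode) and Ca²⁺/Ca is oxidized (anode), so E°cell = E°(Cd²⁺/Cd) − E°(Ca²⁺/Ca).
E°(Cd²⁺/Cd) = E°cell + E°(anode) = +2.483 + (−2.877) = −0.394 V.

−0.394 V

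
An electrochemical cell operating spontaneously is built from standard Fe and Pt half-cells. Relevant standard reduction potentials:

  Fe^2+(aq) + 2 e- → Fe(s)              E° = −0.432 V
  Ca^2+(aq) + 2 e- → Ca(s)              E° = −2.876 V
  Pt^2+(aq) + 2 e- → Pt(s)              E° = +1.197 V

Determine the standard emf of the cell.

The Pt²⁺/Pt couple has the higher E°, so Pt ion is reduced (cathode) and Fe is oxidized (anode).
E°cell = E°(cathode) − E°(anode) = +1.197 − (−0.432) = +1.629 V.

+1.629 V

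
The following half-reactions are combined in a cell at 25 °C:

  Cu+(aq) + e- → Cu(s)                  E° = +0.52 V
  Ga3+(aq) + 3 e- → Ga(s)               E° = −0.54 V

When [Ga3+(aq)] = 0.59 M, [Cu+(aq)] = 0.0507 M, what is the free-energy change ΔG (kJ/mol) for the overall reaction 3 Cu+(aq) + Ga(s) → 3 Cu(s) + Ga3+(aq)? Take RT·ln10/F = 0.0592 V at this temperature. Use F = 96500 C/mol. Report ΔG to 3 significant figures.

With Cu⁺/Cu reduced at the cathode, E°cell = +0.52 − (−0.54) = +1.06 V and n = 3.
Here Q = [Ga3+(aq)] / [Cu+(aq)]^3 = 4.53×10^3 (log Q = 3.656), giving E = +1.06 − (0.0592/3)·(3.656) = +0.9879 V.
ΔG = −nFE = −(3)(96500)(+0.9879) J/mol = −286 kJ/mol.

−286 kJ/mol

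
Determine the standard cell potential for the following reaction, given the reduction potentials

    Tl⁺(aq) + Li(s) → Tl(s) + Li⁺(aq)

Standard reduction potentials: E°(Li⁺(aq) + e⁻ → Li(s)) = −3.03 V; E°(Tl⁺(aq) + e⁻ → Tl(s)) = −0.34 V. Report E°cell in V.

+2.69 V

Tl⁺(aq) gains electrons, so the Tl⁺/Tl couple is the cathode; the Li⁺/Li couple is the anode.
E°cell = E°(cathode) − E°(anode) = −0.34 − (−3.03) = +2.69 V.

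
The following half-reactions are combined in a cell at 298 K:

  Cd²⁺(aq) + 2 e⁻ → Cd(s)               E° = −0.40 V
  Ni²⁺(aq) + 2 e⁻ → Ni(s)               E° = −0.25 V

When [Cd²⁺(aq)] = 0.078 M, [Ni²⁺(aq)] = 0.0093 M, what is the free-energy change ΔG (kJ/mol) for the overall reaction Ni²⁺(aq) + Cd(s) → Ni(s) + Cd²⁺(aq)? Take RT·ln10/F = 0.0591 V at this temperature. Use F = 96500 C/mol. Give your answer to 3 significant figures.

The standard cell potential is −0.25 − (−0.40) = +0.15 V, with n = 2 electrons in the balanced equation.
Here Q = [Cd²⁺(aq)] / [Ni²⁺(aq)] = 8.39 (log Q = 0.924), giving E = +0.15 − (0.0591/2)·(0.924) = +0.1227 V.
ΔG = −nFE = −(2)(96500)(+0.1227) J/mol = −23.7 kJ/mol.

−23.7 kJ/mol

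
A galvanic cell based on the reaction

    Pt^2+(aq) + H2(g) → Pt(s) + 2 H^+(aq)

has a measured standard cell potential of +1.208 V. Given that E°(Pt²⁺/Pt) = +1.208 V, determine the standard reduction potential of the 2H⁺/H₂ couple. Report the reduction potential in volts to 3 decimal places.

+0.000 V

In the reaction as written the Pt²⁺/Pt couple is reduced (cathode) and 2H⁺/H₂ is oxidized (anode), so E°cell = E°(Pt²⁺/Pt) − E°(2H⁺/H₂).
E°(2H⁺/H₂) = E°(cathode) − E°cell = +1.208 − (+1.208) = +0.000 V.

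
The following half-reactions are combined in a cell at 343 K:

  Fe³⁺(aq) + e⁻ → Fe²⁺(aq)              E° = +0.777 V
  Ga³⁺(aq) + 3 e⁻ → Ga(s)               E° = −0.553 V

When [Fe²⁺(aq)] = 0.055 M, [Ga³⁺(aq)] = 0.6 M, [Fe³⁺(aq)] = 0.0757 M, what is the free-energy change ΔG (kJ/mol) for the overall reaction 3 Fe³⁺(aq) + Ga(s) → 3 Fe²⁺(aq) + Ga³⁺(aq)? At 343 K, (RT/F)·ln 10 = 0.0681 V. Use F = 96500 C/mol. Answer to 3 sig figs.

The standard cell potential is +0.777 − (−0.553) = +1.330 V, with n = 3 electrons in the balanced equation.
Here Q = ([Fe²⁺(aq)]^3·[Ga³⁺(aq)]) / [Fe³⁺(aq)]^3 = 0.23 (log Q = −0.638), giving E = +1.330 − (0.0681/3)·(−0.638) = +1.3445 V.
Then ΔG = −nFE = −3 × 96500 × +1.3445 J/mol = −389 kJ/mol.

−389 kJ/mol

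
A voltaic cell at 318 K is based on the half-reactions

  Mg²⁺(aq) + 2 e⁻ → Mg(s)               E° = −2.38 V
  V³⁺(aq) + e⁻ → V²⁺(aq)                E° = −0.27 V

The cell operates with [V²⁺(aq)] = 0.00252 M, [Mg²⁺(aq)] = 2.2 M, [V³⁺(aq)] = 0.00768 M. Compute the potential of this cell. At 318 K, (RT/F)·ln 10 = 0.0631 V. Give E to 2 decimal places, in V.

V³⁺/V²⁺ is reduced (cathode, E° = −0.27 V) and Mg²⁺/Mg is oxidized (anode).
The standard potential is −0.27 − (−2.38) = +2.11 V and the balanced reaction transfers n = 2 electrons.
Balancing gives 2 V³⁺(aq) + Mg(s) → 2 V²⁺(aq) + Mg²⁺(aq); hence Q = ([V²⁺(aq)]^2·[Mg²⁺(aq)]) / [V³⁺(aq)]^2 = 0.237 (log Q = −0.625).
E = E° − (0.0631/n)·log Q = +2.11 − (0.0631/2)(−0.625) = +2.13 V.

+2.13 V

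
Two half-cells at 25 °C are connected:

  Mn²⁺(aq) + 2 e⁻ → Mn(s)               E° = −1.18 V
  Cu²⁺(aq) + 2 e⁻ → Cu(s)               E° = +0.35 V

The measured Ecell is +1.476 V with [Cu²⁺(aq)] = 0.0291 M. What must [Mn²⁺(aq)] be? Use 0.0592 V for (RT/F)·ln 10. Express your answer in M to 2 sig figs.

With Cu²⁺/Cu at the cathode and Mn²⁺/Mn at the anode, E°cell = +0.35 − (−1.18) = +1.53 V (n = 2).
Rearranging E = E° − (0.0592/n)·log Q gives log Q = 2(+1.53 − (+1.476))/0.0592 = 1.824.
The balanced reaction is Cu²⁺(aq) + Mn(s) → Cu(s) + Mn²⁺(aq), so Q = [Mn²⁺(aq)] / [Cu²⁺(aq)].
Substituting the known concentrations and solving, log [Mn²⁺(aq)] = 0.288 and [Mn²⁺(aq)] = 1.9 M.

1.9 M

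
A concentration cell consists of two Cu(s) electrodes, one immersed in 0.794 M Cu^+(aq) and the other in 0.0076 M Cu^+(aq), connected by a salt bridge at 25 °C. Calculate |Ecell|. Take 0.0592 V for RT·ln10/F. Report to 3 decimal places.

For a concentration cell E°cell = 0, since both electrodes use the same couple.
The compartment with the higher Cu^+(aq) concentration (0.794 M) acts as the cathode; ions are reduced there and produced at the dilute (0.0076 M) anode.
With n = 1, Ecell = −(0.0592/1)·log([dilute]/[conc]) = −(0.0592/1)·log(0.0076/0.794) = +0.120 V.

0.120 V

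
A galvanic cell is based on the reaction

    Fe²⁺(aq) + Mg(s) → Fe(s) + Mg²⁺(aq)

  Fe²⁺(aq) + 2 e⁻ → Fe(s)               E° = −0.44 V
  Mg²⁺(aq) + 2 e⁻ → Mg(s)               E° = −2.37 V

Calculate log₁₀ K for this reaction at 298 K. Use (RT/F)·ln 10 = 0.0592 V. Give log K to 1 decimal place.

log K = 65.2

The Fe²⁺/Fe couple is reduced (cathode); E°cell = −0.44 − (−2.37) = +1.93 V with n = 2.
At equilibrium E = 0, so log K = nE°cell / 0.0592 = (2)(+1.93) / 0.0592 = 65.2.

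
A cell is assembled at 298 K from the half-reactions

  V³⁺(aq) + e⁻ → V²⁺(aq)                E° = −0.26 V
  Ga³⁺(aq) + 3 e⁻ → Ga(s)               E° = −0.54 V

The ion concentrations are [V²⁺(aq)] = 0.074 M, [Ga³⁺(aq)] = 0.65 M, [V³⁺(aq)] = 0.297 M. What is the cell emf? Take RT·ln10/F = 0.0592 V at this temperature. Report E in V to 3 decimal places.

+0.319 V

The V³⁺/V²⁺ couple has the more positive E°, so it is the cathode; Ga³⁺/Ga is the anode.
E°cell = E°cat − E°an = −0.26 − (−0.54) = +0.28 V; n = 3.
Balancing gives 3 V³⁺(aq) + Ga(s) → 3 V²⁺(aq) + Ga³⁺(aq); hence Q = ([V²⁺(aq)]^3·[Ga³⁺(aq)]) / [V³⁺(aq)]^3 = 0.0101 (log Q = −1.998).
By the Nernst equation, E = +0.28 − (0.0592/3)·(−1.998) = +0.319 V.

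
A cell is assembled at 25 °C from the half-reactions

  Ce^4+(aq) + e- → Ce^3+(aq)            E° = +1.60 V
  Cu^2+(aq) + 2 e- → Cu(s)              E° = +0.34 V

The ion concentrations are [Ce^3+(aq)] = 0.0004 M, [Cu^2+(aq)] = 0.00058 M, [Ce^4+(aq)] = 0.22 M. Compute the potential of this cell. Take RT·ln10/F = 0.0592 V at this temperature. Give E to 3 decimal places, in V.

Ce⁴⁺/Ce³⁺ is reduced (cathode, E° = +1.60 V) and Cu²⁺/Cu is oxidized (anode).
E°cell = +1.60 − (+0.34) = +1.26 V, with n = 2 electrons transferred.
For the overall reaction 2 Ce^4+(aq) + Cu(s) → 2 Ce^3+(aq) + Cu^2+(aq), Q = ([Ce^3+(aq)]^2·[Cu^2+(aq)]) / [Ce^4+(aq)]^2 = 1.92×10^−9, giving log Q = −8.717.
E = E° − (0.0592/n)·log Q = +1.26 − (0.0592/2)(−8.717) = +1.518 V.

+1.518 V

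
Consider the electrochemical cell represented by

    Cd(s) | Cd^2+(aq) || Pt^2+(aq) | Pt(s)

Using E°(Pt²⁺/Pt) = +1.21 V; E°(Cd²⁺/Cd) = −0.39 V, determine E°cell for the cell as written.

+1.60 V

By convention the left-hand electrode in cell notation is the anode (oxidation) and the right-hand electrode is the cathode (reduction).
E°cell = E°(right) − E°(left) = +1.21 − (−0.39) = +1.60 V.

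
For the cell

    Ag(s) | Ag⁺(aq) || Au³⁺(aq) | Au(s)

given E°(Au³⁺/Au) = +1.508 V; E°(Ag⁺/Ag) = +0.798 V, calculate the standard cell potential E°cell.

By convention the left-hand electrode in cell notation is the anode (oxidation) and the right-hand electrode is the cathode (reduction).
E°cell = E°(right) − E°(left) = +1.508 − (+0.798) = +0.710 V.

+0.710 V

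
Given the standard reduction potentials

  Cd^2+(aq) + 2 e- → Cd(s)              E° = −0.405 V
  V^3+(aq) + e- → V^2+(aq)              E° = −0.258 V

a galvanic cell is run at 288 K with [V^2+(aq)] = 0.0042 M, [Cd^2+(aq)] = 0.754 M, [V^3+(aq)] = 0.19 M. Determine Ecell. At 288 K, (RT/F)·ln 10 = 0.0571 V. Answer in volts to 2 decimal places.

+0.25 V

Since E°(V³⁺/V²⁺) > E°(Cd²⁺/Cd), V³⁺/V²⁺ serves as the cathode.
E°cell = −0.258 − (−0.405) = +0.147 V, with n = 2 electrons transferred.
For the overall reaction 2 V^3+(aq) + Cd(s) → 2 V^2+(aq) + Cd^2+(aq), Q = ([V^2+(aq)]^2·[Cd^2+(aq)]) / [V^3+(aq)]^2 = 0.000368, giving log Q = −3.434.
By the Nernst equation, E = +0.147 − (0.0571/2)·(−3.434) = +0.25 V.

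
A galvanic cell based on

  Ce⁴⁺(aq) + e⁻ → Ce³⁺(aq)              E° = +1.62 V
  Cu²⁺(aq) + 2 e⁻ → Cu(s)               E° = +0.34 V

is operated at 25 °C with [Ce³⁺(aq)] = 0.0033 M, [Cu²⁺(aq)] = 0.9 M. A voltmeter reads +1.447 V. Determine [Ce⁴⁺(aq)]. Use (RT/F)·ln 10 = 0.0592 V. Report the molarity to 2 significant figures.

The Ce⁴⁺/Ce³⁺ couple has the larger reduction potential, so it is the cathode: E°cell = +1.62 − (+0.34) = +1.28 V and n = 2.
Rearranging E = E° − (0.0592/n)·log Q gives log Q = 2(+1.28 − (+1.447))/0.0592 = −5.642.
The balanced reaction is 2 Ce⁴⁺(aq) + Cu(s) → 2 Ce³⁺(aq) + Cu²⁺(aq), so Q = ([Ce³⁺(aq)]^2·[Cu²⁺(aq)]) / [Ce⁴⁺(aq)]^2.
Isolating [Ce⁴⁺(aq)] in Q = 10^{−5.642} yields log [Ce⁴⁺(aq)] = 0.317, i.e. 2.1 M.

2.1 M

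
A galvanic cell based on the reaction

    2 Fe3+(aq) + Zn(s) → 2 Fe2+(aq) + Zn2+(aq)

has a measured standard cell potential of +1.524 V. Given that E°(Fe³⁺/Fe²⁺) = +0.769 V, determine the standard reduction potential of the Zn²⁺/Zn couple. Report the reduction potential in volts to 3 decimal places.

−0.755 V

In the reaction as written the Fe³⁺/Fe²⁺ couple is reduced (cathode) and Zn²⁺/Zn is oxidized (anode), so E°cell = E°(Fe³⁺/Fe²⁺) − E°(Zn²⁺/Zn).
E°(Zn²⁺/Zn) = E°(cathode) − E°cell = +0.769 − (+1.524) = −0.755 V.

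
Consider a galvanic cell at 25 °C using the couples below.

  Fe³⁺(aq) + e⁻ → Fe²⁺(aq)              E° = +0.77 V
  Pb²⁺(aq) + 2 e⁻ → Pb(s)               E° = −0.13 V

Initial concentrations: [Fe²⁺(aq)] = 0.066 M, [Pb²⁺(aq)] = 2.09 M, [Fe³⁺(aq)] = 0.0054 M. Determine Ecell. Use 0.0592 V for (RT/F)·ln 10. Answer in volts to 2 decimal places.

+0.83 V

Fe³⁺/Fe²⁺ is reduced (cathode, E° = +0.77 V) and Pb²⁺/Pb is oxidized (anode).
The standard potential is +0.77 − (−0.13) = +0.90 V and the balanced reaction transfers n = 2 electrons.
Balancing gives 2 Fe³⁺(aq) + Pb(s) → 2 Fe²⁺(aq) + Pb²⁺(aq); hence Q = ([Fe²⁺(aq)]^2·[Pb²⁺(aq)]) / [Fe³⁺(aq)]^2 = 312 (log Q = 2.494).
By the Nernst equation, E = +0.90 − (0.0592/2)·(2.494) = +0.83 V.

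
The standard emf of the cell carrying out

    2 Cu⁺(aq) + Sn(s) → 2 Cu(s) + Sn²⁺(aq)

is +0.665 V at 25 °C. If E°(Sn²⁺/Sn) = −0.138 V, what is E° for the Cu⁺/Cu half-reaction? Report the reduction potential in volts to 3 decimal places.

In the reaction as written the Cu⁺/Cu couple is reduced (cathode) and Sn²⁺/Sn is oxidized (anode), so E°cell = E°(Cu⁺/Cu) − E°(Sn²⁺/Sn).
E°(Cu⁺/Cu) = E°cell + E°(anode) = +0.665 + (−0.138) = +0.527 V.

+0.527 V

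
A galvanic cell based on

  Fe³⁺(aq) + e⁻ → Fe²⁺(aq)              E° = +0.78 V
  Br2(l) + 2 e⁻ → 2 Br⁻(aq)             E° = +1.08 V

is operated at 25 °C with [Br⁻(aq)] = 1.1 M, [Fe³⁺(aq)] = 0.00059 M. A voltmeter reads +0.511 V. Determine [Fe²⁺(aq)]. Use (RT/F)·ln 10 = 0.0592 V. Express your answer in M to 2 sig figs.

2.4 M

Br₂/Br⁻ is the cathode (higher E°); E°cell = +1.08 − (+0.78) = +0.30 V with n = 2.
Rearranging E = E° − (0.0592/n)·log Q gives log Q = 2(+0.30 − (+0.511))/0.0592 = −7.128.
For Br2(l) + 2 Fe²⁺(aq) → 2 Br⁻(aq) + 2 Fe³⁺(aq), the reaction quotient is Q = ([Br⁻(aq)]^2·[Fe³⁺(aq)]^2) / [Fe²⁺(aq)]^2.
Substituting the known concentrations and solving, log [Fe²⁺(aq)] = 0.376 and [Fe²⁺(aq)] = 2.4 M.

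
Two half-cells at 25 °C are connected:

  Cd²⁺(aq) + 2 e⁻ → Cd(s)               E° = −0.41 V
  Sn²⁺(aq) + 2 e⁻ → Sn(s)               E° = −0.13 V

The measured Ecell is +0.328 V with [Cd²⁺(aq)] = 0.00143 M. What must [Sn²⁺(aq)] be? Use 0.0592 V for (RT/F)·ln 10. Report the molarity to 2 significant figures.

0.060 M

Sn²⁺/Sn is the cathode (higher E°); E°cell = −0.13 − (−0.41) = +0.28 V with n = 2.
From the Nernst equation, log Q = n(E° − E)/0.0592 = 2·(+0.28 − (+0.328))/0.0592 = −1.622.
The balanced reaction is Sn²⁺(aq) + Cd(s) → Sn(s) + Cd²⁺(aq), so Q = [Cd²⁺(aq)] / [Sn²⁺(aq)].
Isolating [Sn²⁺(aq)] in Q = 10^{−1.622} yields log [Sn²⁺(aq)] = −1.223, i.e. 0.060 M.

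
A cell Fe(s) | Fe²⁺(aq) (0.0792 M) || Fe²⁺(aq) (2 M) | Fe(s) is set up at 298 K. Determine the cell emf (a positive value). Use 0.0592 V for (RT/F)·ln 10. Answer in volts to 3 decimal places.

0.042 V

For a concentration cell E°cell = 0, since both electrodes use the same couple.
The compartment with the higher Fe²⁺(aq) concentration (2 M) acts as the cathode; ions are reduced there and produced at the dilute (0.0792 M) anode.
With n = 2, Ecell = −(0.0592/2)·log([dilute]/[conc]) = −(0.0592/2)·log(0.0792/2) = +0.042 V.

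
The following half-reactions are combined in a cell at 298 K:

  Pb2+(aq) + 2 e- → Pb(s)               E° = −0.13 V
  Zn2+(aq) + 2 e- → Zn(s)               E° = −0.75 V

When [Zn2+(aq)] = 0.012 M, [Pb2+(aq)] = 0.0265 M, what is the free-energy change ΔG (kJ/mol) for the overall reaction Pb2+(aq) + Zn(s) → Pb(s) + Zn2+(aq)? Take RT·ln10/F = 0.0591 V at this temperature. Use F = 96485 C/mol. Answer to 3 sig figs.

−122 kJ/mol

The standard cell potential is −0.13 − (−0.75) = +0.62 V, with n = 2 electrons in the balanced equation.
The reaction quotient is [Zn2+(aq)] / [Pb2+(aq)] = 0.453; by Nernst, E = +0.62 − (0.0591/2)(−0.344) = +0.6302 V.
Finally ΔG = −nFE = −(2)(96485 C/mol)(+0.6302 V) = −122 kJ/mol.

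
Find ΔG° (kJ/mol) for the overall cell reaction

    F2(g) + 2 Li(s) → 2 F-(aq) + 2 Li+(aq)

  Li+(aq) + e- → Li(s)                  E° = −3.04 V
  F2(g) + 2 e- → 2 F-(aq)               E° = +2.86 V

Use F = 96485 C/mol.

In the reaction as written F2(g) is reduced, so the F₂/F⁻ couple is the cathode and Li⁺/Li is the anode.
E°cell = +2.86 − (−3.04) = +5.90 V; balancing electrons gives n = 2.
ΔG° = −nFE°cell = −(2)(96485)(+5.90) J/mol = −1139 kJ/mol.

−1139 kJ/mol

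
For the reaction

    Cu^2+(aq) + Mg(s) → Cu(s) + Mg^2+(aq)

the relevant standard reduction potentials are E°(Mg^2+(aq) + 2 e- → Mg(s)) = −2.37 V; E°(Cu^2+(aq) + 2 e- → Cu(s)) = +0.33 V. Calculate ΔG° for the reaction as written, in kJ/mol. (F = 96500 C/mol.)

−521 kJ/mol

In the reaction as written Cu^2+(aq) is reduced, so the Cu²⁺/Cu couple is the cathode and Mg²⁺/Mg is the anode.
E°cell = +0.33 − (−2.37) = +2.70 V; balancing electrons gives n = 2.
ΔG° = −nFE°cell = −(2)(96500)(+2.70) J/mol = −521 kJ/mol.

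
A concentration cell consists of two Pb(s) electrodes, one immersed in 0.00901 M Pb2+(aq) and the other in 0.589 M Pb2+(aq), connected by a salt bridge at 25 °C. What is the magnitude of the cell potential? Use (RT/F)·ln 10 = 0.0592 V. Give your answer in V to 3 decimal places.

For a concentration cell E°cell = 0, since both electrodes use the same couple.
The compartment with the higher Pb2+(aq) concentration (0.589 M) acts as the cathode; ions are reduced there and produced at the dilute (0.00901 M) anode.
With n = 2, Ecell = −(0.0592/2)·log([dilute]/[conc]) = −(0.0592/2)·log(0.00901/0.589) = +0.054 V.

0.054 V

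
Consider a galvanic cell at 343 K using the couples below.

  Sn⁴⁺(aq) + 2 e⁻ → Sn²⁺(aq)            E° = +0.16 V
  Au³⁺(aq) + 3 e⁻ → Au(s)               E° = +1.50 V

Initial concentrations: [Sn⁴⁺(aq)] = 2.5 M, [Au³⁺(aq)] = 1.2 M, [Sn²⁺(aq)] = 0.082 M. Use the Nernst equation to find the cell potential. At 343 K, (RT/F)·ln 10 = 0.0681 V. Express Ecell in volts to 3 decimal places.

Since E°(Au³⁺/Au) > E°(Sn⁴⁺/Sn²⁺), Au³⁺/Au serves as the cathode.
E°cell = +1.50 − (+0.16) = +1.34 V, with n = 6 electrons transferred.
Balancing gives 2 Au³⁺(aq) + 3 Sn²⁺(aq) → 2 Au(s) + 3 Sn⁴⁺(aq); hence Q = [Sn⁴⁺(aq)]^3 / ([Au³⁺(aq)]^2·[Sn²⁺(aq)]^3) = 1.97×10^4 (log Q = 4.294).
Applying E = E° − (RT ln10/nF)·log Q gives +1.34 − (0.0681/6)(4.294) = +1.291 V.

+1.291 V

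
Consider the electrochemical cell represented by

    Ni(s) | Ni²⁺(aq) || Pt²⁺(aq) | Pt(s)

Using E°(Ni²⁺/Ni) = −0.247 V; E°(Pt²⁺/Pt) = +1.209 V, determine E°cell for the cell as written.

+1.456 V

By convention the left-hand electrode in cell notation is the anode (oxidation) and the right-hand electrode is the cathode (reduction).
E°cell = E°(right) − E°(left) = +1.209 − (−0.247) = +1.456 V.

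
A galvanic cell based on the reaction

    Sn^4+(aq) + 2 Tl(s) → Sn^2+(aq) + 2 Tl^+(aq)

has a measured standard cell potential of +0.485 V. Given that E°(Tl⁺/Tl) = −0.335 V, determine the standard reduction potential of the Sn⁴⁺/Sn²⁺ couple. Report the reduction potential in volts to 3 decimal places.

In the reaction as written the Sn⁴⁺/Sn²⁺ couple is reduced (cathode) and Tl⁺/Tl is oxidized (anode), so E°cell = E°(Sn⁴⁺/Sn²⁺) − E°(Tl⁺/Tl).
E°(Sn⁴⁺/Sn²⁺) = E°cell + E°(anode) = +0.485 + (−0.335) = +0.150 V.

+0.150 V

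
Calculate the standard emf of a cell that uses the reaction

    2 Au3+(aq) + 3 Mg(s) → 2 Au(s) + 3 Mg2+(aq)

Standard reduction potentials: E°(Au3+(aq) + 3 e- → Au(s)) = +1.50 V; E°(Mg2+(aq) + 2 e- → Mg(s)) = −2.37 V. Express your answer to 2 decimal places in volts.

+3.87 V

Au3+(aq) gains electrons, so the Au³⁺/Au couple is the cathode; the Mg²⁺/Mg couple is the anode.
E°cell = E°(cathode) − E°(anode) = +1.50 − (−2.37) = +3.87 V.
The positive value indicates the reaction is spontaneous as written.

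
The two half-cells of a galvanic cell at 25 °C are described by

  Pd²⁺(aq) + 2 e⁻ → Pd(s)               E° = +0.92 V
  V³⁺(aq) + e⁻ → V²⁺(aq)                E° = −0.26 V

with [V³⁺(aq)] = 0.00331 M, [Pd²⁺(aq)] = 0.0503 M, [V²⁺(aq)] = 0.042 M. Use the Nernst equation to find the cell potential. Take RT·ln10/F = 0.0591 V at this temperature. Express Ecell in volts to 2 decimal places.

+1.21 V

Pd²⁺/Pd is reduced (cathode, E° = +0.92 V) and V³⁺/V²⁺ is oxidized (anode).
E°cell = +0.92 − (−0.26) = +1.18 V, with n = 2 electrons transferred.
Balancing gives Pd²⁺(aq) + 2 V²⁺(aq) → Pd(s) + 2 V³⁺(aq); hence Q = [V³⁺(aq)]^2 / ([Pd²⁺(aq)]·[V²⁺(aq)]^2) = 0.123 (log Q = −0.908).
Applying E = E° − (RT ln10/nF)·log Q gives +1.18 − (0.0591/2)(−0.908) = +1.21 V.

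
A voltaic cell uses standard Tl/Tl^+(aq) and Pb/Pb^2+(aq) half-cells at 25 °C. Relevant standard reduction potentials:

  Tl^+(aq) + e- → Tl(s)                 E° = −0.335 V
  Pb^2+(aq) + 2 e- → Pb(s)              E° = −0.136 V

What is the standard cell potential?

Of the two couples in this cell, the one with the more positive reduction potential is reduced at the cathode: here that is Pb²⁺/Pb (−0.136 V); Tl⁺/Tl (−0.335 V) is the anode.
E°cell = E°(cathode) − E°(anode) = −0.136 − (−0.335) = +0.199 V.

+0.199 V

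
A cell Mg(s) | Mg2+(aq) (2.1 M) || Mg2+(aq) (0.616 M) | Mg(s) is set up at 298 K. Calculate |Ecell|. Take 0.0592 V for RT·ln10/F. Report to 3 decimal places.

0.016 V

For a concentration cell E°cell = 0, since both electrodes use the same couple.
The compartment with the higher Mg2+(aq) concentration (2.1 M) acts as the cathode; ions are reduced there and produced at the dilute (0.616 M) anode.
With n = 2, Ecell = −(0.0592/2)·log([dilute]/[conc]) = −(0.0592/2)·log(0.616/2.1) = +0.016 V.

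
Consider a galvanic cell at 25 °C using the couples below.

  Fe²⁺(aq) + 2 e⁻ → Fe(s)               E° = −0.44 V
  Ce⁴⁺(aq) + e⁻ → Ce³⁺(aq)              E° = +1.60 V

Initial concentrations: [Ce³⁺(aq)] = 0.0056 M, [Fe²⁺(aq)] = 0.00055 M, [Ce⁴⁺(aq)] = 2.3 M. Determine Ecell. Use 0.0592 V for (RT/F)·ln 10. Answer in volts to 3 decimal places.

+2.291 V

Since E°(Ce⁴⁺/Ce³⁺) > E°(Fe²⁺/Fe), Ce⁴⁺/Ce³⁺ serves as the cathode.
E°cell = +1.60 − (−0.44) = +2.04 V, with n = 2 electrons transferred.
The balanced reaction is 2 Ce⁴⁺(aq) + Fe(s) → 2 Ce³⁺(aq) + Fe²⁺(aq), so Q = ([Ce³⁺(aq)]^2·[Fe²⁺(aq)]) / [Ce⁴⁺(aq)]^2 = 3.26×10^−9 and log Q = −8.487.
E = E° − (0.0592/n)·log Q = +2.04 − (0.0592/2)(−8.487) = +2.291 V.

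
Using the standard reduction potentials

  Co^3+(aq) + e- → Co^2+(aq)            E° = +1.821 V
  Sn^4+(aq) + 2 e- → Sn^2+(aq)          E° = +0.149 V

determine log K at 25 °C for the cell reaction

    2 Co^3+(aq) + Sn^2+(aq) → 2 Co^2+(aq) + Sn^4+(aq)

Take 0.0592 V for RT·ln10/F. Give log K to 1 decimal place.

The Co³⁺/Co²⁺ couple is reduced (cathode); E°cell = +1.821 − (+0.149) = +1.672 V with n = 2.
At equilibrium E = 0, so log K = nE°cell / 0.0592 = (2)(+1.672) / 0.0592 = 56.5.

log K = 56.5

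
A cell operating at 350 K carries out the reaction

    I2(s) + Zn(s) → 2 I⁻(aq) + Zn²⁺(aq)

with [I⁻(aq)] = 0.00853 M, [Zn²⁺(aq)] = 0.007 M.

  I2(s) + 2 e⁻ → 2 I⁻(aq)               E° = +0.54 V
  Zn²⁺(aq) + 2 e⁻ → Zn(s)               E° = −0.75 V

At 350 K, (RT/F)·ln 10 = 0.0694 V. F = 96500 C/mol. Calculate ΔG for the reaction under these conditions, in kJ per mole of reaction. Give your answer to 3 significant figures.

−291 kJ/mol

With I₂/I⁻ reduced at the cathode, E°cell = +0.54 − (−0.75) = +1.29 V and n = 2.
Q = [I⁻(aq)]^2·[Zn²⁺(aq)] = 5.09×10^−7, so log Q = −6.293 and E = +1.29 − (0.0694/2)(−6.293) = +1.5084 V.
Then ΔG = −nFE = −2 × 96500 × +1.5084 J/mol = −291 kJ/mol.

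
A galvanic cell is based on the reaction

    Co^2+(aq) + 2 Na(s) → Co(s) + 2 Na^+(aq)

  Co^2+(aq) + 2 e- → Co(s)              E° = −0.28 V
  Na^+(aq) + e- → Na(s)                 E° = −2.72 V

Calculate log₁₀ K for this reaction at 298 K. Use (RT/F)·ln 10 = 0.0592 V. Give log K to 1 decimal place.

The Co²⁺/Co couple is reduced (cathode); E°cell = −0.28 − (−2.72) = +2.44 V with n = 2.
At equilibrium E = 0, so log K = nE°cell / 0.0592 = (2)(+2.44) / 0.0592 = 82.4.

log K = 82.4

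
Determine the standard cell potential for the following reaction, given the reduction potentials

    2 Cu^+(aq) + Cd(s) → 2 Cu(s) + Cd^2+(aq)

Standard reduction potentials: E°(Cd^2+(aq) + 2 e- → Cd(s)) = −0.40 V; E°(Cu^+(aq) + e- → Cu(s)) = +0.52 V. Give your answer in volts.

In the reaction as written, Cu^+(aq) is reduced (cathode) and Cd^2+(aq) is produced by oxidation at the anode.
E°cell = E°(cathode) − E°(anode) = +0.52 − (−0.40) = +0.92 V.
The positive value indicates the reaction is spontaneous as written.

+0.92 V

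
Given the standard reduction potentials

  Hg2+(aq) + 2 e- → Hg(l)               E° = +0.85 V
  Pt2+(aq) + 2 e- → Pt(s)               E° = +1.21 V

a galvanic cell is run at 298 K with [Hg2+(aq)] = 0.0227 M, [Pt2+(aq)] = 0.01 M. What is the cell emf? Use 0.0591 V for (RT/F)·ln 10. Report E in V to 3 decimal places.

Pt²⁺/Pt is reduced (cathode, E° = +1.21 V) and Hg²⁺/Hg is oxidized (anode).
The standard potential is +1.21 − (+0.85) = +0.36 V and the balanced reaction transfers n = 2 electrons.
For the overall reaction Pt2+(aq) + Hg(l) → Pt(s) + Hg2+(aq), Q = [Hg2+(aq)] / [Pt2+(aq)] = 2.27, giving log Q = 0.356.
E = E° − (0.0591/n)·log Q = +0.36 − (0.0591/2)(0.356) = +0.349 V.

+0.349 V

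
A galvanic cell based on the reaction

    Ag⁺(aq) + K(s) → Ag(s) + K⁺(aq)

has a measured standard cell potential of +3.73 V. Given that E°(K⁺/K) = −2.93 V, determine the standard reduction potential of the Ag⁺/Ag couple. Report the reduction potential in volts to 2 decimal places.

+0.80 V

In the reaction as written the Ag⁺/Ag couple is reduced (cathode) and K⁺/K is oxidized (anode), so E°cell = E°(Ag⁺/Ag) − E°(K⁺/K).
E°(Ag⁺/Ag) = E°cell + E°(anode) = +3.73 + (−2.93) = +0.80 V.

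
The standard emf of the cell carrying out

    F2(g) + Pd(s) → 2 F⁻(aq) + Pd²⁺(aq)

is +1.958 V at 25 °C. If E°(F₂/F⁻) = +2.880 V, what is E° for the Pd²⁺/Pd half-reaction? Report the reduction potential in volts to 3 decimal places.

In the reaction as written the F₂/F⁻ couple is reduced (cathode) and Pd²⁺/Pd is oxidized (anode), so E°cell = E°(F₂/F⁻) − E°(Pd²⁺/Pd).
E°(Pd²⁺/Pd) = E°(cathode) − E°cell = +2.880 − (+1.958) = +0.922 V.

+0.922 V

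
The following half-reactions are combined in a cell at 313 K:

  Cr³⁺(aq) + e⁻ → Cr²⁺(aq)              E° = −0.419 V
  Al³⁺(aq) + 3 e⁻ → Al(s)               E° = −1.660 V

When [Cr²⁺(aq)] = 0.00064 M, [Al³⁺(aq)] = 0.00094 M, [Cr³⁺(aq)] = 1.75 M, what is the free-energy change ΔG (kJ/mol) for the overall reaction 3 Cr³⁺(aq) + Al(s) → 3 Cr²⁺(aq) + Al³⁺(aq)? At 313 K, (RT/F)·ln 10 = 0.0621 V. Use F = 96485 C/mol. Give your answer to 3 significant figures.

−439 kJ/mol

With Cr³⁺/Cr²⁺ reduced at the cathode, E°cell = −0.419 − (−1.660) = +1.241 V and n = 3.
Q = ([Cr²⁺(aq)]^3·[Al³⁺(aq)]) / [Cr³⁺(aq)]^3 = 4.6×10^−14, so log Q = −13.337 and E = +1.241 − (0.0621/3)(−13.337) = +1.5171 V.
Then ΔG = −nFE = −3 × 96485 × +1.5171 J/mol = −439 kJ/mol.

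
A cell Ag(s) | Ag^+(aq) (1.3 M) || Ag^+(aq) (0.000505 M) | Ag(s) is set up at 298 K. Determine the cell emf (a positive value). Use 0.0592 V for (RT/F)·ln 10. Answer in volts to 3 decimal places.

0.202 V

For a concentration cell E°cell = 0, since both electrodes use the same couple.
The compartment with the higher Ag^+(aq) concentration (1.3 M) acts as the cathode; ions are reduced there and produced at the dilute (0.000505 M) anode.
With n = 1, Ecell = −(0.0592/1)·log([dilute]/[conc]) = −(0.0592/1)·log(0.000505/1.3) = +0.202 V.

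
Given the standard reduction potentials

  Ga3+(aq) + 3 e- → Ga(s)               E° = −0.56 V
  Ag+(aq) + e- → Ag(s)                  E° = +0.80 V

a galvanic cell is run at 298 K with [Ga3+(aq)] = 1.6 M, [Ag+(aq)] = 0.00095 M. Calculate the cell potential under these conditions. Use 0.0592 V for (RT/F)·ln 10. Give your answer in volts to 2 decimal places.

+1.18 V

Since E°(Ag⁺/Ag) > E°(Ga³⁺/Ga), Ag⁺/Ag serves as the cathode.
E°cell = +0.80 − (−0.56) = +1.36 V, with n = 3 electrons transferred.
The balanced reaction is 3 Ag+(aq) + Ga(s) → 3 Ag(s) + Ga3+(aq), so Q = [Ga3+(aq)] / [Ag+(aq)]^3 = 1.87×10^9 and log Q = 9.271.
E = E° − (0.0592/n)·log Q = +1.36 − (0.0592/3)(9.271) = +1.18 V.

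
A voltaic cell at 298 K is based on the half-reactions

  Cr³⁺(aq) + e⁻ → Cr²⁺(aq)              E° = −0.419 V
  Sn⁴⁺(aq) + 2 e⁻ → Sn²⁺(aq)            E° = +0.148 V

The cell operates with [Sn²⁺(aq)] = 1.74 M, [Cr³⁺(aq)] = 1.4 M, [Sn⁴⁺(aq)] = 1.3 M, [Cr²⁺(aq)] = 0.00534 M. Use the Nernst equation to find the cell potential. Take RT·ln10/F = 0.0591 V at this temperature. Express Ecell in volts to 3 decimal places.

Since E°(Sn⁴⁺/Sn²⁺) > E°(Cr³⁺/Cr²⁺), Sn⁴⁺/Sn²⁺ serves as the cathode.
E°cell = E°cat − E°an = +0.148 − (−0.419) = +0.567 V; n = 2.
The balanced reaction is Sn⁴⁺(aq) + 2 Cr²⁺(aq) → Sn²⁺(aq) + 2 Cr³⁺(aq), so Q = ([Sn²⁺(aq)]·[Cr³⁺(aq)]^2) / ([Sn⁴⁺(aq)]·[Cr²⁺(aq)]^2) = 9.2×10^4 and log Q = 4.964.
By the Nernst equation, E = +0.567 − (0.0591/2)·(4.964) = +0.420 V.

+0.420 V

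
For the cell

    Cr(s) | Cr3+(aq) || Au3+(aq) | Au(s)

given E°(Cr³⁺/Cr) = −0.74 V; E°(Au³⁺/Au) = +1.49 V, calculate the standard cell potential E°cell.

By convention the left-hand electrode in cell notation is the anode (oxidation) and the right-hand electrode is the cathode (reduction).
E°cell = E°(right) − E°(left) = +1.49 − (−0.74) = +2.23 V.

+2.23 V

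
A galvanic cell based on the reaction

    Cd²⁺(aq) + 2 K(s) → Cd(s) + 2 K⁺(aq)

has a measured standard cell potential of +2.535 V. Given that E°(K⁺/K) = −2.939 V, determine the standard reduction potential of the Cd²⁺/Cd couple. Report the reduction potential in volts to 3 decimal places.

−0.404 V

In the reaction as written the Cd²⁺/Cd couple is reduced (cathode) and K⁺/K is oxidized (anode), so E°cell = E°(Cd²⁺/Cd) − E°(K⁺/K).
E°(Cd²⁺/Cd) = E°cell + E°(anode) = +2.535 + (−2.939) = −0.404 V.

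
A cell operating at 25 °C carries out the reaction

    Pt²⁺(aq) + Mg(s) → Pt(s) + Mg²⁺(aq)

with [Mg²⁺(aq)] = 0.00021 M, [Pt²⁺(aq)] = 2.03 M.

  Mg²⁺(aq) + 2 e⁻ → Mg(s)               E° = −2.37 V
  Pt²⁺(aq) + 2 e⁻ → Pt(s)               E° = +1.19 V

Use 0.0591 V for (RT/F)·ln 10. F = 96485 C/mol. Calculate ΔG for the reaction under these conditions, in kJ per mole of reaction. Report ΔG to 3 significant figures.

E°cell = +1.19 − (−2.37) = +3.56 V; the balanced reaction transfers n = 2 electrons.
Here Q = [Mg²⁺(aq)] / [Pt²⁺(aq)] = 0.000103 (log Q = −3.985), giving E = +3.56 − (0.0591/2)·(−3.985) = +3.6778 V.
Then ΔG = −nFE = −2 × 96485 × +3.6778 J/mol = −710 kJ/mol.

−710 kJ/mol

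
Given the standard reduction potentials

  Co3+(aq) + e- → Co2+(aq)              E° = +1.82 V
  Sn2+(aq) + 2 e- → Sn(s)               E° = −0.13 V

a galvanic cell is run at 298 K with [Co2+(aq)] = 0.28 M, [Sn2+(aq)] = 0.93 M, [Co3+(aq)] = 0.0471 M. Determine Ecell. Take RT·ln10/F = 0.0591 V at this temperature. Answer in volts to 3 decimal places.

The Co³⁺/Co²⁺ couple has the more positive E°, so it is the cathode; Sn²⁺/Sn is the anode.
E°cell = E°cat − E°an = +1.82 − (−0.13) = +1.95 V; n = 2.
For the overall reaction 2 Co3+(aq) + Sn(s) → 2 Co2+(aq) + Sn2+(aq), Q = ([Co2+(aq)]^2·[Sn2+(aq)]) / [Co3+(aq)]^2 = 32.9, giving log Q = 1.517.
By the Nernst equation, E = +1.95 − (0.0591/2)·(1.517) = +1.905 V.

+1.905 V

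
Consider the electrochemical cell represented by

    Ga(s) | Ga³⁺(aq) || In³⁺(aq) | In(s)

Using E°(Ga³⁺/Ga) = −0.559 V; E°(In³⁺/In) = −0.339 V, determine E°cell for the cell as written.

By convention the left-hand electrode in cell notation is the anode (oxidation) and the right-hand electrode is the cathode (reduction).
E°cell = E°(right) − E°(left) = −0.339 − (−0.559) = +0.220 V.

+0.220 V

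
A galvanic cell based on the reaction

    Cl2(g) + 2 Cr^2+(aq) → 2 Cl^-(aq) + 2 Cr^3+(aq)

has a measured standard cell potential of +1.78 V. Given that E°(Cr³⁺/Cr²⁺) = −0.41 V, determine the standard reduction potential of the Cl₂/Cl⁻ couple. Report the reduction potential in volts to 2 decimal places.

In the reaction as written the Cl₂/Cl⁻ couple is reduced (cathode) and Cr³⁺/Cr²⁺ is oxidized (anode), so E°cell = E°(Cl₂/Cl⁻) − E°(Cr³⁺/Cr²⁺).
E°(Cl₂/Cl⁻) = E°cell + E°(anode) = +1.78 + (−0.41) = +1.37 V.

+1.37 V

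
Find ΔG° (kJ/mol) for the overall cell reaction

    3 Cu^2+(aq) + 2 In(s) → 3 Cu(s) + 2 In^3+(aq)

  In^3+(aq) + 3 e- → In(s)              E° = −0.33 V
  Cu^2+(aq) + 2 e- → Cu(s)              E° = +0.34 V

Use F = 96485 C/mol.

−388 kJ/mol

In the reaction as written Cu^2+(aq) is reduced, so the Cu²⁺/Cu couple is the cathode and In³⁺/In is the anode.
E°cell = +0.34 − (−0.33) = +0.67 V; balancing electrons gives n = 6.
ΔG° = −nFE°cell = −(6)(96485)(+0.67) J/mol = −388 kJ/mol.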